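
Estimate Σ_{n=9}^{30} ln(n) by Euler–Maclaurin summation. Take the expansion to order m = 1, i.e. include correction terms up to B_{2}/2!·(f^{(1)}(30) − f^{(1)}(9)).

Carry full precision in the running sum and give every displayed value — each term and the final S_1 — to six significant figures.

The integral term ∫_9^30 ln(x) dx = 61.2609.
Endpoint term: (f(9) + f(30))/2 = (2.19722 + 3.40120)/2 = 2.79921.
Integral + boundary = 64.0601.
Order-1 term: 1/12 · (0.0333333 − 0.111111) = -0.00648148.

S_1 ≈ 64.0536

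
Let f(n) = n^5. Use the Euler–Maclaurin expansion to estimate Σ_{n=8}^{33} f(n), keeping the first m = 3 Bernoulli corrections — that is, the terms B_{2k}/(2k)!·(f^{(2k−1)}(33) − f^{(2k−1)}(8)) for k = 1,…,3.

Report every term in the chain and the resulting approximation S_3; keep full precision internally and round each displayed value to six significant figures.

∫_8^33 x^5 dx evaluates to 2.15201e+08.
Endpoint term: (f(8) + f(33))/2 = (32768.0 + 3.91354e+07)/2 = 1.95841e+07.
So far: 2.34785e+08.
k=1: B_{2}/(2)! × [f^{(1)}(33) − f^{(1)}(8)] = 1/12 × (5.92960e+06 − 20480.0) = 492427.
After k=1: 2.35277e+08.
k=2: B_{4}/(4)! × [f^{(3)}(33) − f^{(3)}(8)] = −1/720 × (65340.0 − 3840.00) = -85.4167.
After k=2: 2.35277e+08.
k=3: B_{6}/(6)! × [f^{(5)}(33) − f^{(5)}(8)] = 1/30240 × (120.000 − 120.000) = 0.00000.

S_3 ≈ 2.35277e+08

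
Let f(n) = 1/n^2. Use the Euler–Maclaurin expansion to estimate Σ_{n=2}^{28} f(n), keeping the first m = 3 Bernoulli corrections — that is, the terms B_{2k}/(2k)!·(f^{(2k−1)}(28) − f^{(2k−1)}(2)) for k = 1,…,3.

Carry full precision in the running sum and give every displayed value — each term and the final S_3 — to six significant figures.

S_3 ≈ 0.609894

Integral: ∫_2^28 1/x^2 dx = 0.464286.
Endpoint term: (f(2) + f(28))/2 = (0.250000 + 0.00127551)/2 = 0.125638.
Running total after boundary: 0.589923.
Order-1 term: 1/12 · (-9.11079e-05 − (-0.250000)) = 0.0208257.
Partial sum through k=1: 0.610749.
Order-2 term: −1/720 · (-1.39451e-06 − (-0.750000)) = -0.00104166.
Partial sum through k=2: 0.609708.
Order-3 term: 1/30240 · (-5.33613e-08 − (-5.62500)) = 0.000186012.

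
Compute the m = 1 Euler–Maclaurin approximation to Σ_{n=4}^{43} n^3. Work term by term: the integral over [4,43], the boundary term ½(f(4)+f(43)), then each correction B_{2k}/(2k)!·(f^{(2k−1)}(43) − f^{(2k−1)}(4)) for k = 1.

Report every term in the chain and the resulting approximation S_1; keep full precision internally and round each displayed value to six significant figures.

S_1 ≈ 894880

∫_4^43 x^3 dx evaluates to 854636.
Boundary: ½(f(4) + f(43)) = ½(64.0000 + 79507.0) = 39785.5.
Integral + boundary = 894422.
k=1: B_{2}/(2)! × [f^{(1)}(43) − f^{(1)}(4)] = 1/12 × (5547.00 − 48.0000) = 458.250.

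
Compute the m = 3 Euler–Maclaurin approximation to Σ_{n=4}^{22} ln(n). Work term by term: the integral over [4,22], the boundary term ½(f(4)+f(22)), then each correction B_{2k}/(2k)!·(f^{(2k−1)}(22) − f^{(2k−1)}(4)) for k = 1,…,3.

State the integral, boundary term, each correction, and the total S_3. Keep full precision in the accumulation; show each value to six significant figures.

S_3 ≈ 46.6794

∫_4^22 ln(x) dx evaluates to 44.4578.
Endpoint term: (f(4) + f(22))/2 = (1.38629 + 3.09104)/2 = 2.23867.
So far: 46.6964.
k=1: B_{2}/(2)! × [f^{(1)}(22) − f^{(1)}(4)] = 1/12 × (0.0454545 − 0.250000) = -0.0170455.
Partial sum through k=1: 46.6794.
k=2: B_{4}/(4)! × [f^{(3)}(22) − f^{(3)}(4)] = −1/720 × (0.000187829 − 0.0312500) = 4.31419e-05.
Partial sum through k=2: 46.6794.
k=3: B_{6}/(6)! × [f^{(5)}(22) − f^{(5)}(4)] = 1/30240 × (4.65691e-06 − 0.0234375) = -7.74896e-07.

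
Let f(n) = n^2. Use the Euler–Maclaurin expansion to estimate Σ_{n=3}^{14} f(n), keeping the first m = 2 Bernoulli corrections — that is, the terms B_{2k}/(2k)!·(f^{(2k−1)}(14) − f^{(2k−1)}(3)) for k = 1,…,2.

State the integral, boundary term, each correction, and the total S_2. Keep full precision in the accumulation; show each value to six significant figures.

∫_3^14 x^2 dx evaluates to 905.667.
½[f(3) + f(14)] = ½[9.00000 + 196.000] = 102.500.
Running total after boundary: 1008.17.
Order-1 term: 1/12 · (28.0000 − 6.00000) = 1.83333.
Partial sum through k=1: 1010.00.
Order-2 term: −1/720 · (0.00000 − 0.00000) = 0.00000.

S_2 ≈ 1010.00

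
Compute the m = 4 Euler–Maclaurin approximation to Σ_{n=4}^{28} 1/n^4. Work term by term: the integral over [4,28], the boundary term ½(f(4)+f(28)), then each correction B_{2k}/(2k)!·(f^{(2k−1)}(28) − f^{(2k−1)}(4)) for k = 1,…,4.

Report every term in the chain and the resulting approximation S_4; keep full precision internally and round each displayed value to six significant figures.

S_4 ≈ 0.00746314

Integral: ∫_4^28 1/x^4 dx = 0.00519315.
½[f(4) + f(28)] = ½[0.00390625 + 1.62693e-06] = 0.00195394.
Integral + boundary = 0.00714709.
Correction k=1: B_{2}/2! · (f^{(1)}(28) − f^{(1)}(4)) = 1/12 · (-2.32418e-07 − (-0.00390625)) = 0.000325501.
After k=1: 0.00747259.
Correction k=2: B_{4}/4! · (f^{(3)}(28) − f^{(3)}(4)) = −1/720 · (-8.89355e-09 − (-0.00732422)) = -1.01725e-05.
After k=2: 0.00746242.
Correction k=3: B_{6}/6! · (f^{(5)}(28) − f^{(5)}(4)) = 1/30240 · (-6.35253e-10 − (-0.0256348)) = 8.47710e-07.
After k=3: 0.00746326.
Correction k=4: B_{8}/8! · (f^{(7)}(28) − f^{(7)}(4)) = −1/1209600 · (-7.29245e-11 − (-0.144196)) = -1.19209e-07.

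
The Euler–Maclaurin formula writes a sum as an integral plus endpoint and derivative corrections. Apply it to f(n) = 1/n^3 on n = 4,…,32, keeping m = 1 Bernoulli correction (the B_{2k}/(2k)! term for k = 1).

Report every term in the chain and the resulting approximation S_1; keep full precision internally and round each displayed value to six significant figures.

S_1 ≈ 0.0395658

Integral: ∫_4^32 1/x^3 dx = 0.0307617.
Boundary: ½(f(4) + f(32)) = ½(0.0156250 + 3.05176e-05) = 0.00782776.
So far: 0.0385895.
k=1: B_{2}/(2)! × [f^{(1)}(32) − f^{(1)}(4)] = 1/12 × (-2.86102e-06 − (-0.0117188)) = 0.000976324.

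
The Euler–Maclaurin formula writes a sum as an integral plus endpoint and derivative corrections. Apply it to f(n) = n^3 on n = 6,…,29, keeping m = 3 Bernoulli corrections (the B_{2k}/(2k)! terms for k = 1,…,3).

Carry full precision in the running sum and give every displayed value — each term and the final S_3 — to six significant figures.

S_3 ≈ 189000

∫_6^29 x^3 dx evaluates to 176496.
½[f(6) + f(29)] = ½[216.000 + 24389.0] = 12302.5.
Integral + boundary = 188799.
Correction k=1: B_{2}/2! · (f^{(1)}(29) − f^{(1)}(6)) = 1/12 · (2523.00 − 108.000) = 201.250.
After k=1: 189000.
Correction k=2: B_{4}/4! · (f^{(3)}(29) − f^{(3)}(6)) = −1/720 · (6.00000 − 6.00000) = 0.00000.
After k=2: 189000.
Correction k=3: B_{6}/6! · (f^{(5)}(29) − f^{(5)}(6)) = 1/30240 · (0.00000 − 0.00000) = 0.00000.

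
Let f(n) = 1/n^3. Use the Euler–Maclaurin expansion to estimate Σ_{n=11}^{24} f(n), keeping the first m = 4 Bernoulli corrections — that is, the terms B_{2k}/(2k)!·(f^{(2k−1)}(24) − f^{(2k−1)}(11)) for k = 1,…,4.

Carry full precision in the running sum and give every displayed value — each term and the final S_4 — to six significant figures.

S_4 ≈ 0.00369228

∫_11^24 1/x^3 dx evaluates to 0.00326418.
Endpoint term: (f(11) + f(24))/2 = (0.000751315 + 7.23380e-05)/2 = 0.000411826.
Integral + boundary = 0.00367600.
Order-1 term: 1/12 · (-9.04225e-06 − (-0.000204904)) = 1.63218e-05.
Running total after k=1: 0.00369232.
Order-2 term: −1/720 · (-3.13967e-07 − (-3.38684e-05)) = -4.66034e-08.
Running total after k=2: 0.00369228.
Order-3 term: 1/30240 · (-2.28934e-08 − (-1.17560e-05)) = 3.87999e-10.
Running total after k=3: 0.00369228.
Order-4 term: −1/1209600 · (-2.86168e-09 − (-6.99530e-06)) = -5.78078e-12.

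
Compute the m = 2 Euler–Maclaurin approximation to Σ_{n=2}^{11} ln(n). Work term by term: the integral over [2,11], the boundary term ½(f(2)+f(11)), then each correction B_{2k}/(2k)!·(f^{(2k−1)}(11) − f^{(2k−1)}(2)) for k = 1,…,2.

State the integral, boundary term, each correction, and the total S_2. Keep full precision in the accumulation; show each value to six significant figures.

S_2 ≈ 17.5023

The integral term ∫_2^11 ln(x) dx = 15.9906.
Boundary: ½(f(2) + f(11)) = ½(0.693147 + 2.39790) = 1.54552.
So far: 17.5361.
Order-1 term: 1/12 · (0.0909091 − 0.500000) = -0.0340909.
Running total after k=1: 17.5020.
Order-2 term: −1/720 · (0.00150263 − 0.250000) = 0.000345135.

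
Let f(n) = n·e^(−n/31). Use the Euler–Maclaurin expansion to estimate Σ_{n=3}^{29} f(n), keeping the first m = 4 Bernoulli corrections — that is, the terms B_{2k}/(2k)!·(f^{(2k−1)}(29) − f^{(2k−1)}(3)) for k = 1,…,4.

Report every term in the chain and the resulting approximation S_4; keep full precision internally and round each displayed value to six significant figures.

∫_3^29 x·e^(−x/31) dx evaluates to 226.924.
Endpoint term: (f(3) + f(29))/2 = (2.72328 + 11.3795)/2 = 7.05138.
So far: 233.975.
Correction k=1: B_{2}/2! · (f^{(1)}(29) − f^{(1)}(3)) = 1/12 · (0.0253159 − 0.819913) = -0.0662164.
Partial sum through k=1: 233.909.
Correction k=2: B_{4}/4! · (f^{(3)}(29) − f^{(3)}(3)) = −1/720 · (0.000842984 − 0.00274239) = 2.63806e-06.
Partial sum through k=2: 233.909.
Correction k=3: B_{6}/6! · (f^{(5)}(29) − f^{(5)}(3)) = 1/30240 · (1.72698e-06 − 4.81955e-06) = -1.02268e-10.
Partial sum through k=3: 233.909.
Correction k=4: B_{8}/8! · (f^{(7)}(29) − f^{(7)}(3)) = −1/1209600 · (2.68133e-09 − 7.06079e-09) = 3.62059e-15.

S_4 ≈ 233.909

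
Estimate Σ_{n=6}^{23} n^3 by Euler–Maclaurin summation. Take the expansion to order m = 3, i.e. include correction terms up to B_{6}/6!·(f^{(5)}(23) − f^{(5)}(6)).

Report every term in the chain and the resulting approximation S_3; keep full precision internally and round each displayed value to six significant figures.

S_3 ≈ 75951.0

∫_6^23 x^3 dx evaluates to 69636.2.
Endpoint term: (f(6) + f(23))/2 = (216.000 + 12167.0)/2 = 6191.50.
Integral + boundary = 75827.8.
Correction k=1: B_{2}/2! · (f^{(1)}(23) − f^{(1)}(6)) = 1/12 · (1587.00 − 108.000) = 123.250.
Partial sum through k=1: 75951.0.
Correction k=2: B_{4}/4! · (f^{(3)}(23) − f^{(3)}(6)) = −1/720 · (6.00000 − 6.00000) = 0.00000.
Partial sum through k=2: 75951.0.
Correction k=3: B_{6}/6! · (f^{(5)}(23) − f^{(5)}(6)) = 1/30240 · (0.00000 − 0.00000) = 0.00000.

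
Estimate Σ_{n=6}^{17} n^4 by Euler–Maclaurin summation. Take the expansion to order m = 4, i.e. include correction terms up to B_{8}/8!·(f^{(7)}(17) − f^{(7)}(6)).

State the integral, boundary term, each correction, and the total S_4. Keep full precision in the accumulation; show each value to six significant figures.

The integral term ∫_6^17 x^4 dx = 282416.
Endpoint term: (f(6) + f(17))/2 = (1296.00 + 83521.0)/2 = 42408.5.
So far: 324825.
k=1: B_{2}/(2)! × [f^{(1)}(17) − f^{(1)}(6)] = 1/12 × (19652.0 − 864.000) = 1565.67.
Running total after k=1: 326390.
k=2: B_{4}/(4)! × [f^{(3)}(17) − f^{(3)}(6)] = −1/720 × (408.000 − 144.000) = -0.366667.
Running total after k=2: 326390.
k=3: B_{6}/(6)! × [f^{(5)}(17) − f^{(5)}(6)] = 1/30240 × (0.00000 − 0.00000) = 0.00000.
Running total after k=3: 326390.
k=4: B_{8}/(8)! × [f^{(7)}(17) − f^{(7)}(6)] = −1/1209600 × (0.00000 − 0.00000) = 0.00000.

S_4 ≈ 326390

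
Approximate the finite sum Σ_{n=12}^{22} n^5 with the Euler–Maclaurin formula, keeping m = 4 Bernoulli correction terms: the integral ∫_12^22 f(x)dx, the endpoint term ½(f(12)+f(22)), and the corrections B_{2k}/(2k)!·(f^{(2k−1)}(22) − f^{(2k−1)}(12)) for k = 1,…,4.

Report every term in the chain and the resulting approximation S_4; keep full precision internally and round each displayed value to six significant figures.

∫_12^22 x^5 dx evaluates to 1.83990e+07.
½[f(12) + f(22)] = ½[248832 + 5.15363e+06] = 2.70123e+06.
Running total after boundary: 2.11002e+07.
k=1: B_{2}/(2)! × [f^{(1)}(22) − f^{(1)}(12)] = 1/12 × (1.17128e+06 − 103680) = 88966.7.
After k=1: 2.11892e+07.
k=2: B_{4}/(4)! × [f^{(3)}(22) − f^{(3)}(12)] = −1/720 × (29040.0 − 8640.00) = -28.3333.
After k=2: 2.11892e+07.
k=3: B_{6}/(6)! × [f^{(5)}(22) − f^{(5)}(12)] = 1/30240 × (120.000 − 120.000) = 0.00000.
After k=3: 2.11892e+07.
k=4: B_{8}/(8)! × [f^{(7)}(22) − f^{(7)}(12)] = −1/1209600 × (0.00000 − 0.00000) = 0.00000.

S_4 ≈ 2.11892e+07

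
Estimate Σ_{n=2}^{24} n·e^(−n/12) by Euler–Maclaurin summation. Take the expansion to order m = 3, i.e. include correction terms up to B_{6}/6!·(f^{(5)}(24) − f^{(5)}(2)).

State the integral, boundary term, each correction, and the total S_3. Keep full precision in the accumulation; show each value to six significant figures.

S_3 ≈ 86.1446

∫_2^24 x·e^(−x/12) dx evaluates to 83.7441.
Endpoint term: (f(2) + f(24))/2 = (1.69296 + 3.24805)/2 = 2.47051.
So far: 86.2146.
Order-1 term: 1/12 · (-0.135335 − 0.705401) = -0.0700614.
Partial sum through k=1: 86.1445.
Order-2 term: −1/720 · (0.000939828 − 0.0166553) = 2.18271e-05.
Partial sum through k=2: 86.1446.
Order-3 term: 1/30240 · (1.95798e-05 − 0.000197306) = -5.87718e-09.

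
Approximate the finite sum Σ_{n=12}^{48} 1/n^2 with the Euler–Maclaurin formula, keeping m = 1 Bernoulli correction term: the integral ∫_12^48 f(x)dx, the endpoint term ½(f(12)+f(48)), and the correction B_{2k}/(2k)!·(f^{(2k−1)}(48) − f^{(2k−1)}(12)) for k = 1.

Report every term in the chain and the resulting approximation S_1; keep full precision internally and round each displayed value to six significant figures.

S_1 ≈ 0.0662842

Integral: ∫_12^48 1/x^2 dx = 0.0625000.
½[f(12) + f(48)] = ½[0.00694444 + 0.000434028] = 0.00368924.
So far: 0.0661892.
Order-1 term: 1/12 · (-1.80845e-05 − (-0.00115741)) = 9.49436e-05.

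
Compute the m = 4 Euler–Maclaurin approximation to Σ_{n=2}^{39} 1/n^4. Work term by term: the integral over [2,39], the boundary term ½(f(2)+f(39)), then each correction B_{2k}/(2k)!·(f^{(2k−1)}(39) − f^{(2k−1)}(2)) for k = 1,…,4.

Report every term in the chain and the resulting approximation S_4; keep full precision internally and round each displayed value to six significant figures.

The integral term ∫_2^39 1/x^4 dx = 0.0416610.
½[f(2) + f(39)] = ½[0.0625000 + 4.32257e-07] = 0.0312502.
Running total after boundary: 0.0729113.
k=1: B_{2}/(2)! × [f^{(1)}(39) − f^{(1)}(2)] = 1/12 × (-4.43340e-08 − (-0.125000)) = 0.0104167.
After k=1: 0.0833279.
k=2: B_{4}/(4)! × [f^{(3)}(39) − f^{(3)}(2)] = −1/720 × (-8.74438e-10 − (-0.937500)) = -0.00130208.
After k=2: 0.0820258.
k=3: B_{6}/(6)! × [f^{(5)}(39) − f^{(5)}(2)] = 1/30240 × (-3.21950e-11 − (-13.1250)) = 0.000434028.
After k=3: 0.0824599.
k=4: B_{8}/(8)! × [f^{(7)}(39) − f^{(7)}(2)] = −1/1209600 × (-1.90503e-12 − (-295.312)) = -0.000244141.

S_4 ≈ 0.0822157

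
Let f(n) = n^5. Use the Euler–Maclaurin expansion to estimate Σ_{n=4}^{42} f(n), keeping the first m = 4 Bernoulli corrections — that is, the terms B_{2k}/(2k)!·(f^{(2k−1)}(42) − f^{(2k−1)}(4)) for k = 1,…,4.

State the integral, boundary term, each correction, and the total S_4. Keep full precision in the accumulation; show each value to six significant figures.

S_4 ≈ 9.81480e+08

Integral: ∫_4^42 x^5 dx = 9.14838e+08.
Endpoint term: (f(4) + f(42))/2 = (1024.00 + 1.30691e+08)/2 = 6.53461e+07.
Running total after boundary: 9.80184e+08.
Correction k=1: B_{2}/2! · (f^{(1)}(42) − f^{(1)}(4)) = 1/12 · (1.55585e+07 − 1280.00) = 1.29643e+06.
After k=1: 9.81481e+08.
Correction k=2: B_{4}/4! · (f^{(3)}(42) − f^{(3)}(4)) = −1/720 · (105840 − 960.000) = -145.667.
After k=2: 9.81480e+08.
Correction k=3: B_{6}/6! · (f^{(5)}(42) − f^{(5)}(4)) = 1/30240 · (120.000 − 120.000) = 0.00000.
After k=3: 9.81480e+08.
Correction k=4: B_{8}/8! · (f^{(7)}(42) − f^{(7)}(4)) = −1/1209600 · (0.00000 − 0.00000) = 0.00000.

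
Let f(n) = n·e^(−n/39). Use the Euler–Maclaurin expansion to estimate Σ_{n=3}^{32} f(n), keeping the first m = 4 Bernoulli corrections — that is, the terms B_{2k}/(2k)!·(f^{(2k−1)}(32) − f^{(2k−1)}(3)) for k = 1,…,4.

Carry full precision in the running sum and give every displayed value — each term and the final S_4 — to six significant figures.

S_4 ≈ 306.162

∫_3^32 x·e^(−x/39) dx evaluates to 297.794.
Boundary: ½(f(3) + f(32)) = ½(2.77788 + 14.0866) = 8.43224.
Running total after boundary: 306.226.
k=1: B_{2}/(2)! × [f^{(1)}(32) − f^{(1)}(3)] = 1/12 × (0.0790113 − 0.854733) = -0.0646435.
Running total after k=1: 306.162.
k=2: B_{4}/(4)! × [f^{(3)}(32) − f^{(3)}(3)] = −1/720 × (0.000630784 − 0.00177952) = 1.59547e-06.
Running total after k=2: 306.162.
k=3: B_{6}/(6)! × [f^{(5)}(32) − f^{(5)}(3)] = 1/30240 × (7.95281e-07 − 1.97047e-06) = -3.88622e-11.
Running total after k=3: 306.162.
k=4: B_{8}/(8)! × [f^{(7)}(32) − f^{(7)}(3)] = −1/1209600 × (7.73073e-10 − 1.82181e-09) = 8.67015e-16.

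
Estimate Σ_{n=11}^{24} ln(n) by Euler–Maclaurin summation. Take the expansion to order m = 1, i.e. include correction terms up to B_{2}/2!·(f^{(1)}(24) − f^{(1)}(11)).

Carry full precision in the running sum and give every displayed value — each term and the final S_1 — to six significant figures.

S_1 ≈ 39.6803

The integral term ∫_11^24 ln(x) dx = 36.8964.
Boundary: ½(f(11) + f(24)) = ½(2.39790 + 3.17805) = 2.78797.
Running total after boundary: 39.6844.
Correction k=1: B_{2}/2! · (f^{(1)}(24) − f^{(1)}(11)) = 1/12 · (0.0416667 − 0.0909091) = -0.00410354.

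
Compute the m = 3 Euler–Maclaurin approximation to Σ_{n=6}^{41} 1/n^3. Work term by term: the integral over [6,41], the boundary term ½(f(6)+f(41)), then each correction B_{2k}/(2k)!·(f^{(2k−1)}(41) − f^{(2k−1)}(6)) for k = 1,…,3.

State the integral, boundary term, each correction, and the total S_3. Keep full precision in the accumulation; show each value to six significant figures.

S_3 ≈ 0.0161046

∫_6^41 1/x^3 dx evaluates to 0.0135914.
Endpoint term: (f(6) + f(41))/2 = (0.00462963 + 1.45094e-05)/2 = 0.00232207.
So far: 0.0159135.
Correction k=1: B_{2}/2! · (f^{(1)}(41) − f^{(1)}(6)) = 1/12 · (-1.06166e-06 − (-0.00231481)) = 0.000192813.
After k=1: 0.0161063.
Correction k=2: B_{4}/4! · (f^{(3)}(41) − f^{(3)}(6)) = −1/720 · (-1.26313e-08 − (-0.00128601)) = -1.78610e-06.
After k=2: 0.0161045.
Correction k=3: B_{6}/6! · (f^{(5)}(41) − f^{(5)}(6)) = 1/30240 · (-3.15595e-10 − (-0.00150034)) = 4.96145e-08.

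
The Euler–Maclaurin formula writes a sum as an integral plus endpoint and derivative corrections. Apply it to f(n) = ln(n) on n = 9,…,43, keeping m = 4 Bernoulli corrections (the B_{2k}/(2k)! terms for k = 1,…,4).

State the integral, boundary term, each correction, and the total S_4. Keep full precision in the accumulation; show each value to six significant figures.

S_4 ≈ 110.928

Integral: ∫_9^43 ln(x) dx = 107.957.
½[f(9) + f(43)] = ½[2.19722 + 3.76120] = 2.97921.
So far: 110.936.
Order-1 term: 1/12 · (0.0232558 − 0.111111) = -0.00732127.
After k=1: 110.928.
Order-2 term: −1/720 · (2.51550e-05 − 0.00274348) = 3.77546e-06.
After k=2: 110.928.
Order-3 term: 1/30240 · (1.63256e-07 − 0.000406442) = -1.34351e-08.
After k=3: 110.928.
Order-4 term: −1/1209600 · (2.64883e-09 − 0.000150534) = 1.24447e-10.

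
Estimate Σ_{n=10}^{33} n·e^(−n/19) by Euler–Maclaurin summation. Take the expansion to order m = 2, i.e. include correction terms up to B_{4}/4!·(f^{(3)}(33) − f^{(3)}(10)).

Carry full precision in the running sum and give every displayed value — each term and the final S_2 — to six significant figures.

S_2 ≈ 157.381

Integral: ∫_10^33 x·e^(−x/19) dx = 151.556.
Endpoint term: (f(10) + f(33))/2 = (5.90778 + 5.81049)/2 = 5.85913.
Running total after boundary: 157.415.
Order-1 term: 1/12 · (-0.129740 − 0.279842) = -0.0341318.
After k=1: 157.381.
Order-2 term: −1/720 · (0.000616098 − 0.00404819) = 4.76680e-06.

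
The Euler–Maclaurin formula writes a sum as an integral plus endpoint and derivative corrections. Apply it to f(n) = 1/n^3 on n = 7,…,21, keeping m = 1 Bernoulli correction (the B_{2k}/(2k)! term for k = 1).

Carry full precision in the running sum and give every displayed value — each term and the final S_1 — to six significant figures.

S_1 ≈ 0.0106848

The integral term ∫_7^21 1/x^3 dx = 0.00907029.
Boundary: ½(f(7) + f(21)) = ½(0.00291545 + 0.000107980) = 0.00151172.
So far: 0.0105820.
Correction k=1: B_{2}/2! · (f^{(1)}(21) − f^{(1)}(7)) = 1/12 · (-1.54257e-05 − (-0.00124948)) = 0.000102838.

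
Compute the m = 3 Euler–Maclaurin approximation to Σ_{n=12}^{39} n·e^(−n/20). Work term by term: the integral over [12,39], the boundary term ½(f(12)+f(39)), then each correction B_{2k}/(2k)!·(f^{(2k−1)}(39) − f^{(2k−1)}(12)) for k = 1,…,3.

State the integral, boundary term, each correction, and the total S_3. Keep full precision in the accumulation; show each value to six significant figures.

S_3 ≈ 189.394

Integral: ∫_12^39 x·e^(−x/20) dx = 183.356.
Boundary: ½(f(12) + f(39)) = ½(6.58574 + 5.54869) = 6.06721.
Integral + boundary = 189.423.
k=1: B_{2}/(2)! × [f^{(1)}(39) − f^{(1)}(12)] = 1/12 × (-0.135160 − 0.219525) = -0.0295571.
Running total after k=1: 189.394.
k=2: B_{4}/(4)! × [f^{(3)}(39) − f^{(3)}(12)] = −1/720 × (0.000373469 − 0.00329287) = 4.05472e-06.
Running total after k=2: 189.394.
k=3: B_{6}/(6)! × [f^{(5)}(39) − f^{(5)}(12)] = 1/30240 × (2.71210e-06 − 1.50923e-05) = -4.09399e-10.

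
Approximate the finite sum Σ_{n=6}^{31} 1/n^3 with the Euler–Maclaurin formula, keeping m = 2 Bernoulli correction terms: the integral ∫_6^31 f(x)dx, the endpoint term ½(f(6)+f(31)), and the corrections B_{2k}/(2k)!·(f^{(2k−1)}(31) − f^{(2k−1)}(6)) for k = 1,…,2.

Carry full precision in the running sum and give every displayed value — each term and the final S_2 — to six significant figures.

∫_6^31 1/x^3 dx evaluates to 0.0133686.
Endpoint term: (f(6) + f(31))/2 = (0.00462963 + 3.35672e-05)/2 = 0.00233160.
Integral + boundary = 0.0157002.
k=1: B_{2}/(2)! × [f^{(1)}(31) − f^{(1)}(6)] = 1/12 × (-3.24844e-06 − (-0.00231481)) = 0.000192631.
Running total after k=1: 0.0158928.
k=2: B_{4}/(4)! × [f^{(3)}(31) − f^{(3)}(6)] = −1/720 × (-6.76054e-08 − (-0.00128601)) = -1.78603e-06.

S_2 ≈ 0.0158910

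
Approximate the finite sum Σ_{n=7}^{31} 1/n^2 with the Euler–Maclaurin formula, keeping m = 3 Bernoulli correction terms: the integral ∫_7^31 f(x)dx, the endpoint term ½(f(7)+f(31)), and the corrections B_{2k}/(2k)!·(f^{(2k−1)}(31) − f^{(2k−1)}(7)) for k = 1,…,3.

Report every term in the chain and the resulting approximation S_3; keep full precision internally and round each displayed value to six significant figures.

∫_7^31 1/x^2 dx evaluates to 0.110599.
½[f(7) + f(31)] = ½[0.0204082 + 0.00104058] = 0.0107244.
So far: 0.121323.
Order-1 term: 1/12 · (-6.71344e-05 − (-0.00583090)) = 0.000480314.
Running total after k=1: 0.121804.
Order-2 term: −1/720 · (-8.38306e-07 − (-0.00142798)) = -1.98214e-06.
Running total after k=2: 0.121802.
Order-3 term: 1/30240 · (-2.61698e-08 − (-0.000874271)) = 2.89102e-08.

S_3 ≈ 0.121802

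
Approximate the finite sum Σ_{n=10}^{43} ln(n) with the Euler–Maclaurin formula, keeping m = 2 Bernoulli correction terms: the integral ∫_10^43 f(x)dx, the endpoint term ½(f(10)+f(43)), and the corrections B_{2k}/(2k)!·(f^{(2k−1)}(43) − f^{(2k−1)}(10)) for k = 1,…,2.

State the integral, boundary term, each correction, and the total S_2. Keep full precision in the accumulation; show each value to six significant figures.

The integral term ∫_10^43 ln(x) dx = 105.706.
Endpoint term: (f(10) + f(43))/2 = (2.30259 + 3.76120)/2 = 3.03189.
So far: 108.738.
Order-1 term: 1/12 · (0.0232558 − 0.100000) = -0.00639535.
After k=1: 108.731.
Order-2 term: −1/720 · (2.51550e-05 − 0.00200000) = 2.74284e-06.

S_2 ≈ 108.731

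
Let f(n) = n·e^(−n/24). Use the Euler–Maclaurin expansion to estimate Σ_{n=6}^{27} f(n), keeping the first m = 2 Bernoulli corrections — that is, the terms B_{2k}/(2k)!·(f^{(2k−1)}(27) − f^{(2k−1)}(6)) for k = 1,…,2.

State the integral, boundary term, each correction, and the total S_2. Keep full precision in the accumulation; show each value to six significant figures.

S_2 ≈ 170.029

Integral: ∫_6^27 x·e^(−x/24) dx = 163.362.
Boundary: ½(f(6) + f(27)) = ½(4.67280 + 8.76562) = 6.71921.
Running total after boundary: 170.081.
Correction k=1: B_{2}/2! · (f^{(1)}(27) − f^{(1)}(6)) = 1/12 · (-0.0405816 − 0.584101) = -0.0520568.
After k=1: 170.029.
Correction k=2: B_{4}/4! · (f^{(3)}(27) − f^{(3)}(6)) = −1/720 · (0.00105681 − 0.00371823) = 3.69642e-06.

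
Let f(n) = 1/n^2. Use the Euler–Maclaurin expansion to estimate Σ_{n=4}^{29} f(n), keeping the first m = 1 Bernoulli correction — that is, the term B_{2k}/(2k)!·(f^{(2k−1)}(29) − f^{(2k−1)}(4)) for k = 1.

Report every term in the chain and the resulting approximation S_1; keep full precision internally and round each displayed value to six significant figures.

∫_4^29 1/x^2 dx evaluates to 0.215517.
Endpoint term: (f(4) + f(29))/2 = (0.0625000 + 0.00118906)/2 = 0.0318445.
Running total after boundary: 0.247362.
Order-1 term: 1/12 · (-8.20042e-05 − (-0.0312500)) = 0.00259733.

S_1 ≈ 0.249959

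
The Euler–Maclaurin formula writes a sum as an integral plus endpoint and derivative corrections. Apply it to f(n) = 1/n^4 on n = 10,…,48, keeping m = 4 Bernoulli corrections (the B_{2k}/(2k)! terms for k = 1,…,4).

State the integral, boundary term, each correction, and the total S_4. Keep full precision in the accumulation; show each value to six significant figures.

S_4 ≈ 0.000383729

Integral: ∫_10^48 1/x^4 dx = 0.000330319.
Endpoint term: (f(10) + f(48))/2 = (0.000100000 + 1.88380e-07)/2 = 5.00942e-05.
So far: 0.000380413.
Correction k=1: B_{2}/2! · (f^{(1)}(48) − f^{(1)}(10)) = 1/12 · (-1.56983e-08 − (-4.00000e-05)) = 3.33203e-06.
Partial sum through k=1: 0.000383745.
Correction k=2: B_{4}/4! · (f^{(3)}(48) − f^{(3)}(10)) = −1/720 · (-2.04406e-10 − (-1.20000e-05)) = -1.66664e-08.
Partial sum through k=2: 0.000383729.
Correction k=3: B_{6}/6! · (f^{(5)}(48) − f^{(5)}(10)) = 1/30240 · (-4.96819e-12 − (-6.72000e-06)) = 2.22222e-10.
Partial sum through k=3: 0.000383729.
Correction k=4: B_{8}/8! · (f^{(7)}(48) − f^{(7)}(10)) = −1/1209600 · (-1.94070e-13 − (-6.04800e-06)) = -5.00000e-12.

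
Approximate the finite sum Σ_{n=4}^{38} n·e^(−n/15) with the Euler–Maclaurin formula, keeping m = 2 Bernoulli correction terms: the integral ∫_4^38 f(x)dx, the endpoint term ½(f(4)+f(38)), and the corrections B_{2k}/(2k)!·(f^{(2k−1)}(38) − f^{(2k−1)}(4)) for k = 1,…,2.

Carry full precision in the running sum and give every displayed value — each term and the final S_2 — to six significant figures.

S_2 ≈ 158.155

The integral term ∫_4^38 x·e^(−x/15) dx = 155.171.
Boundary: ½(f(4) + f(38)) = ½(3.06371 + 3.01697) = 3.04034.
Integral + boundary = 158.212.
k=1: B_{2}/(2)! × [f^{(1)}(38) − f^{(1)}(4)] = 1/12 × (-0.121737 − 0.561681) = -0.0569515.
Running total after k=1: 158.155.
k=2: B_{4}/(4)! × [f^{(3)}(38) − f^{(3)}(4)] = −1/720 × (0.000164669 − 0.00930461) = 1.26944e-05.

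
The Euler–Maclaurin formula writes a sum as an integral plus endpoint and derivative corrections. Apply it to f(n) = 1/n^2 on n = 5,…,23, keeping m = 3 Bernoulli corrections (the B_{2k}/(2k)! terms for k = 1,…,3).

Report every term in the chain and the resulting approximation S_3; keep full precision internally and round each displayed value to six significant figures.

∫_5^23 1/x^2 dx evaluates to 0.156522.
Boundary: ½(f(5) + f(23)) = ½(0.0400000 + 0.00189036) = 0.0209452.
Running total after boundary: 0.177467.
Correction k=1: B_{2}/2! · (f^{(1)}(23) − f^{(1)}(5)) = 1/12 · (-0.000164379 − (-0.0160000)) = 0.00131964.
Running total after k=1: 0.178787.
Correction k=2: B_{4}/4! · (f^{(3)}(23) − f^{(3)}(5)) = −1/720 · (-3.72883e-06 − (-0.00768000)) = -1.06615e-05.
Running total after k=2: 0.178776.
Correction k=3: B_{6}/6! · (f^{(5)}(23) − f^{(5)}(5)) = 1/30240 · (-2.11465e-07 − (-0.00921600)) = 3.04755e-07.

S_3 ≈ 0.178776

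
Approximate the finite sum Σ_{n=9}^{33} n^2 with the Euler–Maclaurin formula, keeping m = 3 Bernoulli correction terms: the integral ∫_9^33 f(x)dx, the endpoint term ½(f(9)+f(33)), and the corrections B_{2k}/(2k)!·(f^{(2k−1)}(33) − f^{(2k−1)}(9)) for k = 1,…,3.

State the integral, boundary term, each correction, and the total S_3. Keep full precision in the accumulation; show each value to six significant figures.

S_3 ≈ 12325.0

Integral: ∫_9^33 x^2 dx = 11736.0.
½[f(9) + f(33)] = ½[81.0000 + 1089.00] = 585.000.
Integral + boundary = 12321.0.
k=1: B_{2}/(2)! × [f^{(1)}(33) − f^{(1)}(9)] = 1/12 × (66.0000 − 18.0000) = 4.00000.
Partial sum through k=1: 12325.0.
k=2: B_{4}/(4)! × [f^{(3)}(33) − f^{(3)}(9)] = −1/720 × (0.00000 − 0.00000) = 0.00000.
Partial sum through k=2: 12325.0.
k=3: B_{6}/(6)! × [f^{(5)}(33) − f^{(5)}(9)] = 1/30240 × (0.00000 − 0.00000) = 0.00000.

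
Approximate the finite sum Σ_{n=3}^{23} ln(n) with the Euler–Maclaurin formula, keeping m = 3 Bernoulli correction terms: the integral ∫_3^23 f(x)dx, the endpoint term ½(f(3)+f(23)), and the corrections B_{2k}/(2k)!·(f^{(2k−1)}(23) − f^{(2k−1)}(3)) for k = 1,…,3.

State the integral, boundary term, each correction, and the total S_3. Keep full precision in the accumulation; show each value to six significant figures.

S_3 ≈ 50.9135

∫_3^23 ln(x) dx evaluates to 48.8205.
Boundary: ½(f(3) + f(23)) = ½(1.09861 + 3.13549) = 2.11705.
Integral + boundary = 50.9376.
Order-1 term: 1/12 · (0.0434783 − 0.333333) = -0.0241546.
After k=1: 50.9134.
Order-2 term: −1/720 · (0.000164379 − 0.0740741) = 0.000102652.
After k=2: 50.9135.
Order-3 term: 1/30240 · (3.72883e-06 − 0.0987654) = -3.26593e-06.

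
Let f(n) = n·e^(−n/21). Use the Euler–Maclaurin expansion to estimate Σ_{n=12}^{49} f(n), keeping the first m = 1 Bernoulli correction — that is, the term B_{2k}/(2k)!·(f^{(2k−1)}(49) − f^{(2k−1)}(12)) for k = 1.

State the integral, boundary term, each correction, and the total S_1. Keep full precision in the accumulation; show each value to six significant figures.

∫_12^49 x·e^(−x/21) dx evaluates to 248.801.
Boundary: ½(f(12) + f(49)) = ½(6.77662 + 4.75163) = 5.76412.
So far: 254.565.
Order-1 term: 1/12 · (-0.129296 − 0.242022) = -0.0309432.

S_1 ≈ 254.534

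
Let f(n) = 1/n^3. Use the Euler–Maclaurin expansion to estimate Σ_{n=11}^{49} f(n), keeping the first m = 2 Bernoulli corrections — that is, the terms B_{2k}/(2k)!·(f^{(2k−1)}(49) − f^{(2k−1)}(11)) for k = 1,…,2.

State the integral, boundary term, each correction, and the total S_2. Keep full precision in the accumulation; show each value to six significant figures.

S_2 ≈ 0.00432088

Integral: ∫_11^49 1/x^3 dx = 0.00392398.
½[f(11) + f(49)] = ½[0.000751315 + 8.49986e-06] = 0.000379907.
Running total after boundary: 0.00430389.
Order-1 term: 1/12 · (-5.20400e-07 − (-0.000204904)) = 1.70320e-05.
Running total after k=1: 0.00432092.
Order-2 term: −1/720 · (-4.33486e-09 − (-3.38684e-05)) = -4.70335e-08.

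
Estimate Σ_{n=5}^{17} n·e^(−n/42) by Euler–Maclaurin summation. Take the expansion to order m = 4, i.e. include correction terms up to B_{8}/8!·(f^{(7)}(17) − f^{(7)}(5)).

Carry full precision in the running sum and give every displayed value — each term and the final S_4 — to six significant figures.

∫_5^17 x·e^(−x/42) dx evaluates to 99.2870.
½[f(5) + f(17)] = ½[4.43883 + 11.3413] = 7.89007.
So far: 107.177.
k=1: B_{2}/(2)! × [f^{(1)}(17) − f^{(1)}(5)] = 1/12 × (0.397105 − 0.782079) = -0.0320812.
Partial sum through k=1: 107.145.
k=2: B_{4}/(4)! × [f^{(3)}(17) − f^{(3)}(5)] = −1/720 × (0.000981506 − 0.00144989) = 6.50537e-07.
Partial sum through k=2: 107.145.
k=3: B_{6}/(6)! × [f^{(5)}(17) − f^{(5)}(5)] = 1/30240 × (9.85201e-07 − 1.39253e-06) = -1.34700e-11.
Partial sum through k=3: 107.145.
k=4: B_{8}/(8)! × [f^{(7)}(17) − f^{(7)}(5)] = −1/1209600 × (8.01584e-10 − 1.11289e-09) = 2.57361e-16.

S_4 ≈ 107.145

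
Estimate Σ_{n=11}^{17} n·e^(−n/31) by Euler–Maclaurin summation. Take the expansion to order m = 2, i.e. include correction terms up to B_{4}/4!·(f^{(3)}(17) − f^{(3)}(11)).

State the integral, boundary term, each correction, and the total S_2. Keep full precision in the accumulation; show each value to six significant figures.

S_2 ≈ 61.9411

The integral term ∫_11^17 x·e^(−x/31) dx = 53.1880.
Endpoint term: (f(11) + f(17))/2 = (7.71415 + 9.82398)/2 = 8.76907.
Running total after boundary: 61.9570.
Order-1 term: 1/12 · (0.260979 − 0.452443) = -0.0159554.
Partial sum through k=1: 61.9411.
Order-2 term: −1/720 · (0.00147424 − 0.00193030) = 6.33419e-07.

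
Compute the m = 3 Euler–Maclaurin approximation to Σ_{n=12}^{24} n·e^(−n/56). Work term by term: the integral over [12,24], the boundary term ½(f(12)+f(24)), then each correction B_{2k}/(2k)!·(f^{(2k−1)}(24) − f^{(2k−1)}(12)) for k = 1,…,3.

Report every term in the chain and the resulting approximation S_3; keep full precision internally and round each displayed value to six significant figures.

The integral term ∫_12^24 x·e^(−x/56) dx = 155.057.
Boundary: ½(f(12) + f(24)) = ½(9.68541 + 15.6345) = 12.6600.
Running total after boundary: 167.717.
k=1: B_{2}/(2)! × [f^{(1)}(24) − f^{(1)}(12)] = 1/12 × (0.372251 − 0.634164) = -0.0218261.
After k=1: 167.696.
k=2: B_{4}/(4)! × [f^{(3)}(24) − f^{(3)}(12)] = −1/720 × (0.000534161 − 0.000716964) = 2.53893e-07.
After k=2: 167.696.
k=3: B_{6}/(6)! × [f^{(5)}(24) − f^{(5)}(12)] = 1/30240 × (3.02812e-07 − 3.92764e-07) = -2.97459e-12.

S_3 ≈ 167.696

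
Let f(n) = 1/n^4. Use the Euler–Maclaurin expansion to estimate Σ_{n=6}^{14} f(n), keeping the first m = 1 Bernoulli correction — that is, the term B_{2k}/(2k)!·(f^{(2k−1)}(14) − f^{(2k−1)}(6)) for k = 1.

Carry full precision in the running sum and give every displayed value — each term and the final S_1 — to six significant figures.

S_1 ≈ 0.00186280

The integral term ∫_6^14 1/x^4 dx = 0.00142173.
Endpoint term: (f(6) + f(14))/2 = (0.000771605 + 2.60308e-05)/2 = 0.000398818.
So far: 0.00182055.
Correction k=1: B_{2}/2! · (f^{(1)}(14) − f^{(1)}(6)) = 1/12 · (-7.43738e-06 − (-0.000514403)) = 4.22472e-05.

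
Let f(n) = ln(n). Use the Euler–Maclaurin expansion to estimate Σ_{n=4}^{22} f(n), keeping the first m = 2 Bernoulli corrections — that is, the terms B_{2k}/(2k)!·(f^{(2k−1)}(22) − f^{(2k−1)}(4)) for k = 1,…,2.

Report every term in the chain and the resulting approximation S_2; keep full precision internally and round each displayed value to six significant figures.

S_2 ≈ 46.6794

Integral: ∫_4^22 ln(x) dx = 44.4578.
½[f(4) + f(22)] = ½[1.38629 + 3.09104] = 2.23867.
So far: 46.6964.
Correction k=1: B_{2}/2! · (f^{(1)}(22) − f^{(1)}(4)) = 1/12 · (0.0454545 − 0.250000) = -0.0170455.
After k=1: 46.6794.
Correction k=2: B_{4}/4! · (f^{(3)}(22) − f^{(3)}(4)) = −1/720 · (0.000187829 − 0.0312500) = 4.31419e-05.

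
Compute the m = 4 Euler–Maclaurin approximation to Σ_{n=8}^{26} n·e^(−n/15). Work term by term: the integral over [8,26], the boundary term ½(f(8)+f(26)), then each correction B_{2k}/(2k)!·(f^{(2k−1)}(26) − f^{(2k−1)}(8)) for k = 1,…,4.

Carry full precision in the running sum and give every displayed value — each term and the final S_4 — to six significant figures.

Integral: ∫_8^26 x·e^(−x/15) dx = 93.7259.
½[f(8) + f(26)] = ½[4.69317 + 4.59406] = 4.64361.
So far: 98.3695.
Order-1 term: 1/12 · (-0.129576 − 0.273768) = -0.0336120.
After k=1: 98.3359.
Order-2 term: −1/720 · (0.000994724 − 0.00643138) = 7.55091e-06.
After k=2: 98.3359.
Order-3 term: 1/30240 · (1.14015e-05 − 5.17601e-05) = -1.33461e-09.
After k=3: 98.3359.
Order-4 term: −1/1209600 · (8.16980e-08 − 3.33050e-07) = 2.07798e-13.

S_4 ≈ 98.3359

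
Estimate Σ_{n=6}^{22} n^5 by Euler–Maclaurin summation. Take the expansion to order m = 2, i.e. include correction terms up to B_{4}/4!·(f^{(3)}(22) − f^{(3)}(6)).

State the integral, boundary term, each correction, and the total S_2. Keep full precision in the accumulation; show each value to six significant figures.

∫_6^22 x^5 dx evaluates to 1.88889e+07.
Endpoint term: (f(6) + f(22))/2 = (7776.00 + 5.15363e+06)/2 = 2.58070e+06.
Running total after boundary: 2.14696e+07.
Order-1 term: 1/12 · (1.17128e+06 − 6480.00) = 97066.7.
Partial sum through k=1: 2.15666e+07.
Order-2 term: −1/720 · (29040.0 − 2160.00) = -37.3333.

S_2 ≈ 2.15666e+07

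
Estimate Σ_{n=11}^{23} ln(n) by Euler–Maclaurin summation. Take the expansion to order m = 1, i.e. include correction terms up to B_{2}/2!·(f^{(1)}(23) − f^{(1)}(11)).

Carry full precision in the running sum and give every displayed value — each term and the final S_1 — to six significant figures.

S_1 ≈ 36.5023

The integral term ∫_11^23 ln(x) dx = 33.7395.
Endpoint term: (f(11) + f(23))/2 = (2.39790 + 3.13549)/2 = 2.76669.
Integral + boundary = 36.5062.
Correction k=1: B_{2}/2! · (f^{(1)}(23) − f^{(1)}(11)) = 1/12 · (0.0434783 − 0.0909091) = -0.00395257.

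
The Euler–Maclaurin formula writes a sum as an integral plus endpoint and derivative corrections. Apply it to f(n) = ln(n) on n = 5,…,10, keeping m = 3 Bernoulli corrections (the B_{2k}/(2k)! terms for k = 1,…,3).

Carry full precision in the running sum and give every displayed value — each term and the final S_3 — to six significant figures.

S_3 ≈ 11.9264

∫_5^10 ln(x) dx evaluates to 9.97866.
Endpoint term: (f(5) + f(10))/2 = (1.60944 + 2.30259)/2 = 1.95601.
Running total after boundary: 11.9347.
Correction k=1: B_{2}/2! · (f^{(1)}(10) − f^{(1)}(5)) = 1/12 · (0.100000 − 0.200000) = -0.00833333.
After k=1: 11.9263.
Correction k=2: B_{4}/4! · (f^{(3)}(10) − f^{(3)}(5)) = −1/720 · (0.00200000 − 0.0160000) = 1.94444e-05.
After k=2: 11.9264.
Correction k=3: B_{6}/6! · (f^{(5)}(10) − f^{(5)}(5)) = 1/30240 · (0.000240000 − 0.00768000) = -2.46032e-07.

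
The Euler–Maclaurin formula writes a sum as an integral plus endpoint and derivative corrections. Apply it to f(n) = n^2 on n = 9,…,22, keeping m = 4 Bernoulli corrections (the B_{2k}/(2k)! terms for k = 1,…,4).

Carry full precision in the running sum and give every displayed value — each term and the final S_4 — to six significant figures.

S_4 ≈ 3591.00

Integral: ∫_9^22 x^2 dx = 3306.33.
Boundary: ½(f(9) + f(22)) = ½(81.0000 + 484.000) = 282.500.
Integral + boundary = 3588.83.
k=1: B_{2}/(2)! × [f^{(1)}(22) − f^{(1)}(9)] = 1/12 × (44.0000 − 18.0000) = 2.16667.
Running total after k=1: 3591.00.
k=2: B_{4}/(4)! × [f^{(3)}(22) − f^{(3)}(9)] = −1/720 × (0.00000 − 0.00000) = 0.00000.
Running total after k=2: 3591.00.
k=3: B_{6}/(6)! × [f^{(5)}(22) − f^{(5)}(9)] = 1/30240 × (0.00000 − 0.00000) = 0.00000.
Running total after k=3: 3591.00.
k=4: B_{8}/(8)! × [f^{(7)}(22) − f^{(7)}(9)] = −1/1209600 × (0.00000 − 0.00000) = 0.00000.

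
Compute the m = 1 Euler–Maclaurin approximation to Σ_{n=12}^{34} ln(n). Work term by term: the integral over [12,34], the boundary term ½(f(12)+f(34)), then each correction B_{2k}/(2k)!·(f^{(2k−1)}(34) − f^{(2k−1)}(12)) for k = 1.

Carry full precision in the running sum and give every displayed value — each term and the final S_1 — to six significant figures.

S_1 ≈ 71.0785

The integral term ∫_12^34 ln(x) dx = 68.0774.
Boundary: ½(f(12) + f(34)) = ½(2.48491 + 3.52636) = 3.00563.
So far: 71.0830.
Correction k=1: B_{2}/2! · (f^{(1)}(34) − f^{(1)}(12)) = 1/12 · (0.0294118 − 0.0833333) = -0.00449346.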